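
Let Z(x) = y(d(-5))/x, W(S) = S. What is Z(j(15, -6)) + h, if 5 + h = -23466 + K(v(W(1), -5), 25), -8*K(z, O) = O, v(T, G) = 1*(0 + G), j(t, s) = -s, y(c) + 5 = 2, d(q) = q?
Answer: -187797/8 ≈ -23475.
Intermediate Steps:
y(c) = -3 (y(c) = -5 + 2 = -3)
v(T, G) = G (v(T, G) = 1*G = G)
Z(x) = -3/x
K(z, O) = -O/8
h = -187793/8 (h = -5 + (-23466 - ⅛*25) = -5 + (-23466 - 25/8) = -5 - 187753/8 = -187793/8 ≈ -23474.)
Z(j(15, -6)) + h = -3/((-1*(-6))) - 187793/8 = -3/6 - 187793/8 = -3*⅙ - 187793/8 = -½ - 187793/8 = -187797/8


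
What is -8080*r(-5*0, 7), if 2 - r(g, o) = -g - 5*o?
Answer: -298960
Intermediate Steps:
r(g, o) = 2 + g + 5*o (r(g, o) = 2 - (-g - 5*o) = 2 + (g + 5*o) = 2 + g + 5*o)
-8080*r(-5*0, 7) = -8080*(2 - 5*0 + 5*7) = -8080*(2 + 0 + 35) = -8080*37 = -298960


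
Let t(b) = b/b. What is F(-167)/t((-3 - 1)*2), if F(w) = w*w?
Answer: 27889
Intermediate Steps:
F(w) = w²
t(b) = 1
F(-167)/t((-3 - 1)*2) = (-167)²/1 = 27889*1 = 27889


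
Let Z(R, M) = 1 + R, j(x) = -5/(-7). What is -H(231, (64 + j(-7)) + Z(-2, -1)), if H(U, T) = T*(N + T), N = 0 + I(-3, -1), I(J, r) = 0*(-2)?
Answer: -198916/49 ≈ -4059.5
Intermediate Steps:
j(x) = 5/7 (j(x) = -5*(-⅐) = 5/7)
I(J, r) = 0
N = 0 (N = 0 + 0 = 0)
H(U, T) = T² (H(U, T) = T*(0 + T) = T*T = T²)
-H(231, (64 + j(-7)) + Z(-2, -1)) = -((64 + 5/7) + (1 - 2))² = -(453/7 - 1)² = -(446/7)² = -1*198916/49 = -198916/49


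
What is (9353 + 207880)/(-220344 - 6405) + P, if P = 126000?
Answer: 9523385589/75583 ≈ 1.2600e+5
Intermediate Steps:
(9353 + 207880)/(-220344 - 6405) + P = (9353 + 207880)/(-220344 - 6405) + 126000 = 217233/(-226749) + 126000 = 217233*(-1/226749) + 126000 = -72411/75583 + 126000 = 9523385589/75583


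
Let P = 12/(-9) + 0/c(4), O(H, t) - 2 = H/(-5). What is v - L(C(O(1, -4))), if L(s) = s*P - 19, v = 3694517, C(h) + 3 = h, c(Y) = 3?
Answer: 18472672/5 ≈ 3.6945e+6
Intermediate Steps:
O(H, t) = 2 - H/5 (O(H, t) = 2 + H/(-5) = 2 + H*(-1/5) = 2 - H/5)
C(h) = -3 + h
P = -4/3 (P = 12/(-9) + 0/3 = 12*(-1/9) + 0*(1/3) = -4/3 + 0 = -4/3 ≈ -1.3333)
L(s) = -19 - 4*s/3 (L(s) = s*(-4/3) - 19 = -4*s/3 - 19 = -19 - 4*s/3)
v - L(C(O(1, -4))) = 3694517 - (-19 - 4*(-3 + (2 - 1/5*1))/3) = 3694517 - (-19 - 4*(-3 + (2 - 1/5))/3) = 3694517 - (-19 - 4*(-3 + 9/5)/3) = 3694517 - (-19 - 4/3*(-6/5)) = 3694517 - (-19 + 8/5) = 3694517 - 1*(-87/5) = 3694517 + 87/5 = 18472672/5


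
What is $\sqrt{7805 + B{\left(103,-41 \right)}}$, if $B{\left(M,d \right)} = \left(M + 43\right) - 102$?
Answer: $\sqrt{7849} \approx 88.595$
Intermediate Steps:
$B{\left(M,d \right)} = -59 + M$ ($B{\left(M,d \right)} = \left(43 + M\right) - 102 = -59 + M$)
$\sqrt{7805 + B{\left(103,-41 \right)}} = \sqrt{7805 + \left(-59 + 103\right)} = \sqrt{7805 + 44} = \sqrt{7849}$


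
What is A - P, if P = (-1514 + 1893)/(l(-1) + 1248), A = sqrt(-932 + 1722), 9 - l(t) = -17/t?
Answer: -379/1240 + sqrt(790) ≈ 27.801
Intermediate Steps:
l(t) = 9 + 17/t (l(t) = 9 - (-17)/t = 9 + 17/t)
A = sqrt(790) ≈ 28.107
P = 379/1240 (P = (-1514 + 1893)/((9 + 17/(-1)) + 1248) = 379/((9 + 17*(-1)) + 1248) = 379/((9 - 17) + 1248) = 379/(-8 + 1248) = 379/1240 ≈ 0.30564)
A - P = sqrt(790) - 1*379/1240 = sqrt(790) - 379/1240 = -379/1240 + sqrt(790)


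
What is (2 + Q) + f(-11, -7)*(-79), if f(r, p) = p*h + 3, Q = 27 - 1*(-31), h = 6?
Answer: 3141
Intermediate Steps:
Q = 58 (Q = 27 + 31 = 58)
f(r, p) = 3 + 6*p (f(r, p) = p*6 + 3 = 6*p + 3 = 3 + 6*p)
(2 + Q) + f(-11, -7)*(-79) = (2 + 58) + (3 + 6*(-7))*(-79) = 60 + (3 - 42)*(-79) = 60 - 39*(-79) = 60 + 3081 = 3141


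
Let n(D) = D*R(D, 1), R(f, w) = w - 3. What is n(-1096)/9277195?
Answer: 2192/9277195 ≈ 0.00023628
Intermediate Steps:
R(f, w) = -3 + w
n(D) = -2*D (n(D) = D*(-3 + 1) = D*(-2) = -2*D)
n(-1096)/9277195 = -2*(-1096)/9277195 = 2192*(1/9277195) = 2192/9277195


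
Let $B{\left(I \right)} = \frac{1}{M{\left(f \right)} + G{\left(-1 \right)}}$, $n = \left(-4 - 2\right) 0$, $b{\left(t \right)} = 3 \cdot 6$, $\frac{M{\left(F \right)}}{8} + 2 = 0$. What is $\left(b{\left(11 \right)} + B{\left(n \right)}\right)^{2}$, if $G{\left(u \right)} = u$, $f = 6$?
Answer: $\frac{93025}{289} \approx 321.89$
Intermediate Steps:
$M{\left(F \right)} = -16$ ($M{\left(F \right)} = -16 + 8 \cdot 0 = -16 + 0 = -16$)
$b{\left(t \right)} = 18$
$n = 0$ ($n = \left(-6\right) 0 = 0$)
$B{\left(I \right)} = - \frac{1}{17}$ ($B{\left(I \right)} = \frac{1}{-16 - 1} = \frac{1}{-17} = - \frac{1}{17}$)
$\left(b{\left(11 \right)} + B{\left(n \right)}\right)^{2} = \left(18 - \frac{1}{17}\right)^{2} = \left(\frac{305}{17}\right)^{2} = \frac{93025}{289}$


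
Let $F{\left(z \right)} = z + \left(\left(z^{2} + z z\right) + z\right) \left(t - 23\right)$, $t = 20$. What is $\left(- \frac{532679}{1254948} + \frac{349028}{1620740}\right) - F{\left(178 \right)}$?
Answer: $\frac{96846157300131821}{508486105380} \approx 1.9046 \cdot 10^{5}$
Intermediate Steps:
$F{\left(z \right)} = - 6 z^{2} - 2 z$ ($F{\left(z \right)} = z + \left(\left(z^{2} + z z\right) + z\right) \left(20 - 23\right) = z + \left(\left(z^{2} + z^{2}\right) + z\right) \left(-3\right) = z + \left(2 z^{2} + z\right) \left(-3\right) = z + \left(z + 2 z^{2}\right) \left(-3\right) = z - \left(3 z + 6 z^{2}\right) = - 6 z^{2} - 2 z$)
$\left(- \frac{532679}{1254948} + \frac{349028}{1620740}\right) - F{\left(178 \right)} = \left(- \frac{532679}{1254948} + \frac{349028}{1620740}\right) - \left(-2\right) 178 \left(1 + 3 \cdot 178\right) = \left(\left(-532679\right) \frac{1}{1254948} + 349028 \cdot \frac{1}{1620740}\right) - \left(-2\right) 178 \left(1 + 534\right) = \left(- \frac{532679}{1254948} + \frac{87257}{405185}\right) - \left(-2\right) 178 \cdot 535 = - \frac{106330542979}{508486105380} - -190460 = - \frac{106330542979}{508486105380} + 190460 = \frac{96846157300131821}{508486105380}$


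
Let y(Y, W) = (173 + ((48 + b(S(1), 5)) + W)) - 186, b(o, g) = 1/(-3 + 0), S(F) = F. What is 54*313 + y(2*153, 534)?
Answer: 52412/3 ≈ 17471.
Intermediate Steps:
b(o, g) = -⅓ (b(o, g) = 1/(-3) = -⅓)
y(Y, W) = 104/3 + W (y(Y, W) = (173 + ((48 - ⅓) + W)) - 186 = (173 + (143/3 + W)) - 186 = (662/3 + W) - 186 = 104/3 + W)
54*313 + y(2*153, 534) = 54*313 + (104/3 + 534) = 16902 + 1706/3 = 52412/3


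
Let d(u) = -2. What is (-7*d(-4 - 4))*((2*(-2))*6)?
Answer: -336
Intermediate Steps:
(-7*d(-4 - 4))*((2*(-2))*6) = (-7*(-2))*((2*(-2))*6) = 14*(-4*6) = 14*(-24) = -336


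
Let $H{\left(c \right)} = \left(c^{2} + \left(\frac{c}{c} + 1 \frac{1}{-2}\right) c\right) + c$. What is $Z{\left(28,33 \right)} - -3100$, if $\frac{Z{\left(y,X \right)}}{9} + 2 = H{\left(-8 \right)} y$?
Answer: $16186$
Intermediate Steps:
$H{\left(c \right)} = c^{2} + \frac{3 c}{2}$ ($H{\left(c \right)} = \left(c^{2} + \left(1 + 1 \left(- \frac{1}{2}\right)\right) c\right) + c = \left(c^{2} + \left(1 - \frac{1}{2}\right) c\right) + c = \left(c^{2} + \frac{c}{2}\right) + c = c^{2} + \frac{3 c}{2}$)
$Z{\left(y,X \right)} = -18 + 468 y$ ($Z{\left(y,X \right)} = -18 + 9 \cdot \frac{1}{2} \left(-8\right) \left(3 + 2 \left(-8\right)\right) y = -18 + 9 \cdot \frac{1}{2} \left(-8\right) \left(3 - 16\right) y = -18 + 9 \cdot \frac{1}{2} \left(-8\right) \left(-13\right) y = -18 + 9 \cdot 52 y = -18 + 468 y$)
$Z{\left(28,33 \right)} - -3100 = \left(-18 + 468 \cdot 28\right) - -3100 = \left(-18 + 13104\right) + 3100 = 13086 + 3100 = 16186$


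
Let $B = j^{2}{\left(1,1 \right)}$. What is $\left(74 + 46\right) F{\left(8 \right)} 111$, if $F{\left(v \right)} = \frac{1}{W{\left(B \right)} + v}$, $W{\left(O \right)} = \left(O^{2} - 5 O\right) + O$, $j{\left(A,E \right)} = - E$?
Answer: $2664$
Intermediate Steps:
$B = 1$ ($B = \left(\left(-1\right) 1\right)^{2} = \left(-1\right)^{2} = 1$)
$W{\left(O \right)} = O^{2} - 4 O$
$F{\left(v \right)} = \frac{1}{-3 + v}$ ($F{\left(v \right)} = \frac{1}{1 \left(-4 + 1\right) + v} = \frac{1}{1 \left(-3\right) + v} = \frac{1}{-3 + v}$)
$\left(74 + 46\right) F{\left(8 \right)} 111 = \frac{74 + 46}{-3 + 8} \cdot 111 = \frac{120}{5} \cdot 111 = 120 \cdot \frac{1}{5} \cdot 111 = 24 \cdot 111 = 2664$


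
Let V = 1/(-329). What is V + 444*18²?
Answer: 47328623/329 ≈ 1.4386e+5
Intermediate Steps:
V = -1/329 ≈ -0.0030395
V + 444*18² = -1/329 + 444*18² = -1/329 + 444*324 = -1/329 + 143856 = 47328623/329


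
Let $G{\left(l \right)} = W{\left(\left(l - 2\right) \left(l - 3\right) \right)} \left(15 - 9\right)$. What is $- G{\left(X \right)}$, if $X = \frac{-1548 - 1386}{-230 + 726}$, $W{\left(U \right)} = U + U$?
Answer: $- \frac{13020579}{15376} \approx -846.81$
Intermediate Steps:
$W{\left(U \right)} = 2 U$
$X = - \frac{1467}{248}$ ($X = - \frac{2934}{496} = \left(-2934\right) \frac{1}{496} = - \frac{1467}{248} \approx -5.9153$)
$G{\left(l \right)} = 12 \left(-3 + l\right) \left(-2 + l\right)$ ($G{\left(l \right)} = 2 \left(l - 2\right) \left(l - 3\right) \left(15 - 9\right) = 2 \left(-2 + l\right) \left(-3 + l\right) 6 = 2 \left(-3 + l\right) \left(-2 + l\right) 6 = 12 \left(-3 + l\right) \left(-2 + l\right)$)
$- G{\left(X \right)} = - (72 - - \frac{22005}{62} + 12 \left(- \frac{1467}{248}\right)^{2}) = - (72 + \frac{22005}{62} + 12 \cdot \frac{2152089}{61504}) = - (72 + \frac{22005}{62} + \frac{6456267}{15376}) = \left(-1\right) \frac{13020579}{15376} = - \frac{13020579}{15376}$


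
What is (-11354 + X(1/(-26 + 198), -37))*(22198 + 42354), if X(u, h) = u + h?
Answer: -31618392638/43 ≈ -7.3531e+8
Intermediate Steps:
X(u, h) = h + u
(-11354 + X(1/(-26 + 198), -37))*(22198 + 42354) = (-11354 + (-37 + 1/(-26 + 198)))*(22198 + 42354) = (-11354 + (-37 + 1/172))*64552 = (-11354 - 6363/172)*64552 = -1959251/172*64552 = -31618392638/43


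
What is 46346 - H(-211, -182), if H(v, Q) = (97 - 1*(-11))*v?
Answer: 69134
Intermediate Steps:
H(v, Q) = 108*v (H(v, Q) = (97 + 11)*v = 108*v)
46346 - H(-211, -182) = 46346 - 108*(-211) = 46346 - 1*(-22788) = 46346 + 22788 = 69134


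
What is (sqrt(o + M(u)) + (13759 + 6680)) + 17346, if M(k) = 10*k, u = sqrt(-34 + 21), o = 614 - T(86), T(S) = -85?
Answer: 37785 + sqrt(699 + 10*I*sqrt(13)) ≈ 37811.0 + 0.68165*I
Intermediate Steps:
o = 699 (o = 614 - 1*(-85) = 614 + 85 = 699)
u = I*sqrt(13) (u = sqrt(-13) = I*sqrt(13) ≈ 3.6056*I)
(sqrt(o + M(u)) + (13759 + 6680)) + 17346 = (sqrt(699 + 10*(I*sqrt(13))) + (13759 + 6680)) + 17346 = (sqrt(699 + 10*I*sqrt(13)) + 20439) + 17346 = (20439 + sqrt(699 + 10*I*sqrt(13))) + 17346 = 37785 + sqrt(699 + 10*I*sqrt(13))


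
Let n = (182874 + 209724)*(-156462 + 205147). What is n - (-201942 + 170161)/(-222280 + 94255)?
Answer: 2447022945448969/128025 ≈ 1.9114e+10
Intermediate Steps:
n = 19113633630 (n = 392598*48685 = 19113633630)
n - (-201942 + 170161)/(-222280 + 94255) = 19113633630 - (-201942 + 170161)/(-222280 + 94255) = 19113633630 - (-31781)/(-128025) = 19113633630 - (-31781)*(-1)/128025 = 19113633630 - 1*31781/128025 = 19113633630 - 31781/128025 = 2447022945448969/128025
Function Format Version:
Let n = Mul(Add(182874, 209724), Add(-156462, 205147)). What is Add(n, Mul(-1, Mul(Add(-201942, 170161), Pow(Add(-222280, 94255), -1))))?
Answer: Rational(2447022945448969, 128025) ≈ 1.9114e+10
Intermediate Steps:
n = 19113633630 (n = Mul(392598, 48685) = 19113633630)
Add(n, Mul(-1, Mul(Add(-201942, 170161), Pow(Add(-222280, 94255), -1)))) = Add(19113633630, Mul(-1, Mul(Add(-201942, 170161), Pow(Add(-222280, 94255), -1)))) = Add(19113633630, Mul(-1, Mul(-31781, Pow(-128025, -1)))) = Add(19113633630, Mul(-1, Mul(-31781, Rational(-1, 128025)))) = Add(19113633630, Mul(-1, Rational(31781, 128025))) = Add(19113633630, Rational(-31781, 128025)) = Rational(2447022945448969, 128025)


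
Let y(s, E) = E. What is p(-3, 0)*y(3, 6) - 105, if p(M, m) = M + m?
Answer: -123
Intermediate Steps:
p(-3, 0)*y(3, 6) - 105 = (-3 + 0)*6 - 105 = -3*6 - 105 = -18 - 105 = -123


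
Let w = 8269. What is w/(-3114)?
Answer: -8269/3114 ≈ -2.6554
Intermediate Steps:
w/(-3114) = 8269/(-3114) = 8269*(-1/3114) = -8269/3114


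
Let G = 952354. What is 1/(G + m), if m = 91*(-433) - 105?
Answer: 1/912846 ≈ 1.0955e-6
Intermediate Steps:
m = -39508 (m = -39403 - 105 = -39508)
1/(G + m) = 1/(952354 - 39508) = 1/912846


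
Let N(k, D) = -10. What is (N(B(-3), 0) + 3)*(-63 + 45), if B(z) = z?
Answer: 126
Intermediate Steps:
(N(B(-3), 0) + 3)*(-63 + 45) = (-10 + 3)*(-63 + 45) = -7*(-18) = 126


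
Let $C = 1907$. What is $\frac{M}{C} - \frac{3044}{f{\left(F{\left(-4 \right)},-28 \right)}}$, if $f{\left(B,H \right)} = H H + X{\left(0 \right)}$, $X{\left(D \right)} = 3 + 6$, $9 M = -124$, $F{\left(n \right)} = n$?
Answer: $- \frac{52342504}{13610259} \approx -3.8458$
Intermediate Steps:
$M = - \frac{124}{9}$ ($M = \frac{1}{9} \left(-124\right) = - \frac{124}{9} \approx -13.778$)
$X{\left(D \right)} = 9$
$f{\left(B,H \right)} = 9 + H^{2}$ ($f{\left(B,H \right)} = H H + 9 = H^{2} + 9 = 9 + H^{2}$)
$\frac{M}{C} - \frac{3044}{f{\left(F{\left(-4 \right)},-28 \right)}} = - \frac{124}{9 \cdot 1907} - \frac{3044}{9 + \left(-28\right)^{2}} = \left(- \frac{124}{9}\right) \frac{1}{1907} - \frac{3044}{9 + 784} = - \frac{124}{17163} - \frac{3044}{793} = - \frac{52342504}{13610259}$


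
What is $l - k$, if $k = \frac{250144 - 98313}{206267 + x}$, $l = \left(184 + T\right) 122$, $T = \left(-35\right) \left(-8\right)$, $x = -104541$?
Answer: $\frac{5758353577}{101726} \approx 56607.0$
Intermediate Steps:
$T = 280$
$l = 56608$ ($l = \left(184 + 280\right) 122 = 464 \cdot 122 = 56608$)
$k = \frac{151831}{101726}$ ($k = \frac{250144 - 98313}{206267 - 104541} = \frac{151831}{101726} \approx 1.4925$)
$l - k = 56608 - \frac{151831}{101726} = \frac{5758353577}{101726}$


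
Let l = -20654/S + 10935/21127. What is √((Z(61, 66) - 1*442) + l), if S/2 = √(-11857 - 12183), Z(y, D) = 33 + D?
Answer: √(-5521573873239290200 + 13851420635459915*I*√6010)/126973270 ≈ 1.7912 + 18.593*I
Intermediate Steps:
S = 4*I*√6010 (S = 2*√(-11857 - 12183) = 2*√(-24040) = 2*(2*I*√6010) = 4*I*√6010 ≈ 310.1*I)
l = 10935/21127 + 10327*I*√6010/12020 (l = -20654*(-I*√6010/24040) + 10935/21127 = -(-10327)*I*√6010/12020 + 10935*(1/21127) = 10327*I*√6010/12020 + 10935/21127 = 10935/21127 + 10327*I*√6010/12020 ≈ 0.51758 + 66.605*I)
√((Z(61, 66) - 1*442) + l) = √(((33 + 66) - 1*442) + (10935/21127 + 10327*I*√6010/12020)) = √((99 - 442) + (10935/21127 + 10327*I*√6010/12020)) = √(-343 + (10935/21127 + 10327*I*√6010/12020)) = √(-7235626/21127 + 10327*I*√6010/12020)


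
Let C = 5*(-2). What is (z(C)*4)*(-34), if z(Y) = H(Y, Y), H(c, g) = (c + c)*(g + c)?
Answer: -54400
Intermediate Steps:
C = -10
H(c, g) = 2*c*(c + g) (H(c, g) = (2*c)*(c + g) = 2*c*(c + g))
z(Y) = 4*Y² (z(Y) = 2*Y*(Y + Y) = 2*Y*(2*Y) = 4*Y²)
(z(C)*4)*(-34) = ((4*(-10)²)*4)*(-34) = ((4*100)*4)*(-34) = (400*4)*(-34) = 1600*(-34) = -54400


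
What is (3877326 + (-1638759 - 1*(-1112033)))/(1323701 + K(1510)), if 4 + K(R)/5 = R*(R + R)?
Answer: 3350600/24124681 ≈ 0.13889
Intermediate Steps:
K(R) = -20 + 10*R² (K(R) = -20 + 5*(R*(R + R)) = -20 + 5*(R*(2*R)) = -20 + 5*(2*R²) = -20 + 10*R²)
(3877326 + (-1638759 - 1*(-1112033)))/(1323701 + K(1510)) = (3877326 + (-1638759 - 1*(-1112033)))/(1323701 + (-20 + 10*1510²)) = (3877326 + (-1638759 + 1112033))/(1323701 + (-20 + 10*2280100)) = (3877326 - 526726)/(1323701 + (-20 + 22801000)) = 3350600/(1323701 + 22800980) = 3350600/24124681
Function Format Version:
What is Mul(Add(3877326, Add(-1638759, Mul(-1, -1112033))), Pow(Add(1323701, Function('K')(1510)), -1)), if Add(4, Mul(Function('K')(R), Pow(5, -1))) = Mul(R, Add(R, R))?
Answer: Rational(3350600, 24124681) ≈ 0.13889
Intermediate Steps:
Function('K')(R) = Add(-20, Mul(10, Pow(R, 2))) (Function('K')(R) = Add(-20, Mul(5, Mul(R, Add(R, R)))) = Add(-20, Mul(5, Mul(R, Mul(2, R)))) = Add(-20, Mul(5, Mul(2, Pow(R, 2)))) = Add(-20, Mul(10, Pow(R, 2))))
Mul(Add(3877326, Add(-1638759, Mul(-1, -1112033))), Pow(Add(1323701, Function('K')(1510)), -1)) = Mul(Add(3877326, Add(-1638759, Mul(-1, -1112033))), Pow(Add(1323701, Add(-20, Mul(10, Pow(1510, 2)))), -1)) = Mul(Add(3877326, Add(-1638759, 1112033)), Pow(Add(1323701, Add(-20, Mul(10, 2280100))), -1)) = Mul(Add(3877326, -526726), Pow(Add(1323701, Add(-20, 22801000)), -1)) = Mul(3350600, Pow(Add(1323701, 22800980), -1)) = Mul(3350600, Pow(24124681, -1)) = Mul(3350600, Rational(1, 24124681)) = Rational(3350600, 24124681)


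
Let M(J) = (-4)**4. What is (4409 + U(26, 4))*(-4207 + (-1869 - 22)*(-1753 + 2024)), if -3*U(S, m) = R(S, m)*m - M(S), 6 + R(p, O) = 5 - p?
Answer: -7022034788/3 ≈ -2.3407e+9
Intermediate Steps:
R(p, O) = -1 - p (R(p, O) = -6 + (5 - p) = -1 - p)
M(J) = 256
U(S, m) = 256/3 - m*(-1 - S)/3 (U(S, m) = -((-1 - S)*m - 1*256)/3 = -(m*(-1 - S) - 256)/3 = -(-256 + m*(-1 - S))/3 = 256/3 - m*(-1 - S)/3)
(4409 + U(26, 4))*(-4207 + (-1869 - 22)*(-1753 + 2024)) = (4409 + (256/3 + (1/3)*4*(1 + 26)))*(-4207 + (-1869 - 22)*(-1753 + 2024)) = (4409 + (256/3 + (1/3)*4*27))*(-4207 - 1891*271) = (4409 + (256/3 + 36))*(-4207 - 512461) = (4409 + 364/3)*(-516668) = (13591/3)*(-516668) = -7022034788/3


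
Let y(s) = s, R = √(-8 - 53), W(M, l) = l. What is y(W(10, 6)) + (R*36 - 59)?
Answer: -53 + 36*I*√61 ≈ -53.0 + 281.17*I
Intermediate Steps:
R = I*√61 (R = √(-61) = I*√61 ≈ 7.8102*I)
y(W(10, 6)) + (R*36 - 59) = 6 + ((I*√61)*36 - 59) = 6 + (36*I*√61 - 59) = 6 + (-59 + 36*I*√61) = -53 + 36*I*√61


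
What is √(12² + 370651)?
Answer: √370795 ≈ 608.93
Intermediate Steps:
√(12² + 370651) = √(144 + 370651) = √370795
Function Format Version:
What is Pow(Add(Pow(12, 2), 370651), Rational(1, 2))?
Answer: Pow(370795, Rational(1, 2)) ≈ 608.93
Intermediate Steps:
Pow(Add(Pow(12, 2), 370651), Rational(1, 2)) = Pow(Add(144, 370651), Rational(1, 2)) = Pow(370795, Rational(1, 2))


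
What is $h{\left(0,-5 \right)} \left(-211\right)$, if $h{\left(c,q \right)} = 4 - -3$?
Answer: $-1477$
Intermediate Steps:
$h{\left(c,q \right)} = 7$ ($h{\left(c,q \right)} = 4 + 3 = 7$)
$h{\left(0,-5 \right)} \left(-211\right) = 7 \left(-211\right) = -1477$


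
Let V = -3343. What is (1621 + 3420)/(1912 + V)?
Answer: -5041/1431 ≈ -3.5227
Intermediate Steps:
(1621 + 3420)/(1912 + V) = (1621 + 3420)/(1912 - 3343) = 5041/(-1431) = 5041*(-1/1431) = -5041/1431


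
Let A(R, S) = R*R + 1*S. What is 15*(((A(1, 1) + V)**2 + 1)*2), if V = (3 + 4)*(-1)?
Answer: 780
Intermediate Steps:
A(R, S) = S + R**2 (A(R, S) = R**2 + S = S + R**2)
V = -7 (V = 7*(-1) = -7)
15*(((A(1, 1) + V)**2 + 1)*2) = 15*((((1 + 1**2) - 7)**2 + 1)*2) = 15*((((1 + 1) - 7)**2 + 1)*2) = 15*(((2 - 7)**2 + 1)*2) = 15*(((-5)**2 + 1)*2) = 15*((25 + 1)*2) = 15*(26*2) = 15*52 = 780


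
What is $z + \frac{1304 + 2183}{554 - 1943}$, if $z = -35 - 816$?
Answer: $- \frac{1185526}{1389} \approx -853.51$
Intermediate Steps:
$z = -851$ ($z = -35 - 816 = -851$)
$z + \frac{1304 + 2183}{554 - 1943} = -851 + \frac{1304 + 2183}{554 - 1943} = -851 + \frac{3487}{-1389} = -851 + 3487 \left(- \frac{1}{1389}\right) = -851 - \frac{3487}{1389} = - \frac{1185526}{1389}$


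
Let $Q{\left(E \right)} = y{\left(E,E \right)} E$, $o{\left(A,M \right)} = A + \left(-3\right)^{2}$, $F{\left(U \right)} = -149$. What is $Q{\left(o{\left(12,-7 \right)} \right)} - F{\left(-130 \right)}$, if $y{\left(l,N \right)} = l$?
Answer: $590$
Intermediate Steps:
$o{\left(A,M \right)} = 9 + A$ ($o{\left(A,M \right)} = A + 9 = 9 + A$)
$Q{\left(E \right)} = E^{2}$ ($Q{\left(E \right)} = E E = E^{2}$)
$Q{\left(o{\left(12,-7 \right)} \right)} - F{\left(-130 \right)} = \left(9 + 12\right)^{2} - -149 = 21^{2} + 149 = 441 + 149 = 590$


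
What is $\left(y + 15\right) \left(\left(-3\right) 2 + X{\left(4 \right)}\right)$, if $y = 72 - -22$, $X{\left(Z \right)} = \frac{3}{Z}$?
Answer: $- \frac{2289}{4} \approx -572.25$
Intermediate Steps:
$y = 94$ ($y = 72 + 22 = 94$)
$\left(y + 15\right) \left(\left(-3\right) 2 + X{\left(4 \right)}\right) = \left(94 + 15\right) \left(\left(-3\right) 2 + \frac{3}{4}\right) = 109 \left(-6 + 3 \cdot \frac{1}{4}\right) = 109 \left(-6 + \frac{3}{4}\right) = 109 \left(- \frac{21}{4}\right) = - \frac{2289}{4}$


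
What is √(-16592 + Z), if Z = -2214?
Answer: I*√18806 ≈ 137.14*I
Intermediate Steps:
√(-16592 + Z) = √(-16592 - 2214) = √(-18806) = I*√18806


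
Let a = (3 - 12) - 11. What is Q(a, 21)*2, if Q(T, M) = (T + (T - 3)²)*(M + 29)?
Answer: 50900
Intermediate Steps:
a = -20 (a = -9 - 11 = -20)
Q(T, M) = (29 + M)*(T + (-3 + T)²) (Q(T, M) = (T + (-3 + T)²)*(29 + M) = (29 + M)*(T + (-3 + T)²))
Q(a, 21)*2 = (29*(-20) + 29*(-3 - 20)² + 21*(-20) + 21*(-3 - 20)²)*2 = (-580 + 29*(-23)² - 420 + 21*(-23)²)*2 = (-580 + 29*529 - 420 + 21*529)*2 = (-580 + 15341 - 420 + 11109)*2 = 25450*2 = 50900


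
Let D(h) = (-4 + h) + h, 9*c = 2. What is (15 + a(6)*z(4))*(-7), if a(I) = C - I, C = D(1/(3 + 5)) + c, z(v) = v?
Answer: 1456/9 ≈ 161.78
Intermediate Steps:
c = 2/9 (c = (⅑)*2 = 2/9 ≈ 0.22222)
D(h) = -4 + 2*h
C = -127/36 (C = (-4 + 2/(3 + 5)) + 2/9 = (-4 + 2/8) + 2/9 = (-4 + 2*(⅛)) + 2/9 = (-4 + ¼) + 2/9 = -15/4 + 2/9 = -127/36 ≈ -3.5278)
a(I) = -127/36 - I
(15 + a(6)*z(4))*(-7) = (15 + (-127/36 - 1*6)*4)*(-7) = (15 + (-127/36 - 6)*4)*(-7) = (15 - 343/36*4)*(-7) = (15 - 343/9)*(-7) = -208/9*(-7) = 1456/9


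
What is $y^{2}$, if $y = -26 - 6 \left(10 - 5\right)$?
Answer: $3136$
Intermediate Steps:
$y = -56$ ($y = -26 - 6 \left(10 - 5\right) = -26 - 30 = -56$)
$y^{2} = \left(-56\right)^{2} = 3136$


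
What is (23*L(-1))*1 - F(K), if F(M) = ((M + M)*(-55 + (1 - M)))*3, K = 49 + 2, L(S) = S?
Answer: 32107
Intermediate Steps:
K = 51
F(M) = 6*M*(-54 - M) (F(M) = ((2*M)*(-54 - M))*3 = (2*M*(-54 - M))*3 = 6*M*(-54 - M))
(23*L(-1))*1 - F(K) = (23*(-1))*1 - (-6)*51*(54 + 51) = -23*1 - (-6)*51*105 = -23 - 1*(-32130) = -23 + 32130 = 32107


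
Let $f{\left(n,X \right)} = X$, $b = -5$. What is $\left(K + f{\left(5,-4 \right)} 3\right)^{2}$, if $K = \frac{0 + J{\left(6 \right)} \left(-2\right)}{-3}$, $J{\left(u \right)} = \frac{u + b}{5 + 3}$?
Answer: $\frac{20449}{144} \approx 142.01$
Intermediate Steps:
$J{\left(u \right)} = - \frac{5}{8} + \frac{u}{8}$ ($J{\left(u \right)} = \frac{u - 5}{5 + 3} = \frac{-5 + u}{8} = \left(-5 + u\right) \frac{1}{8} = - \frac{5}{8} + \frac{u}{8}$)
$K = \frac{1}{12}$ ($K = \frac{0 + \left(- \frac{5}{8} + \frac{1}{8} \cdot 6\right) \left(-2\right)}{-3} = \left(0 + \left(- \frac{5}{8} + \frac{3}{4}\right) \left(-2\right)\right) \left(- \frac{1}{3}\right) = \left(0 + \frac{1}{8} \left(-2\right)\right) \left(- \frac{1}{3}\right) = \left(0 - \frac{1}{4}\right) \left(- \frac{1}{3}\right) = \left(- \frac{1}{4}\right) \left(- \frac{1}{3}\right) = \frac{1}{12} \approx 0.083333$)
$\left(K + f{\left(5,-4 \right)} 3\right)^{2} = \left(\frac{1}{12} - 12\right)^{2} = \left(- \frac{143}{12}\right)^{2} = \frac{20449}{144}$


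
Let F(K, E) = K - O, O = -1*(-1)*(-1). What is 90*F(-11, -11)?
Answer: -900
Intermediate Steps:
O = -1 (O = 1*(-1) = -1)
F(K, E) = 1 + K (F(K, E) = K - 1*(-1) = K + 1 = 1 + K)
90*F(-11, -11) = 90*(1 - 11) = 90*(-10) = -900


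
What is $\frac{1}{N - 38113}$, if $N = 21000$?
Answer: $- \frac{1}{17113} \approx -5.8435 \cdot 10^{-5}$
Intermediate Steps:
$\frac{1}{N - 38113} = \frac{1}{21000 - 38113} = \frac{1}{-17113} = - \frac{1}{17113}$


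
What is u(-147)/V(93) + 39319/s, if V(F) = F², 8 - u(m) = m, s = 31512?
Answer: 3709187/2930616 ≈ 1.2657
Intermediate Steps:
u(m) = 8 - m
u(-147)/V(93) + 39319/s = (8 - 1*(-147))/(93²) + 39319/31512 = (8 + 147)/8649 + 39319*(1/31512) = 155*(1/8649) + 39319/31512 = 5/279 + 39319/31512 = 3709187/2930616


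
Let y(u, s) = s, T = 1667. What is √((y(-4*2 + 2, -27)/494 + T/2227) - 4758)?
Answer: I*√5757784808166430/1100138 ≈ 68.973*I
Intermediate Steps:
√((y(-4*2 + 2, -27)/494 + T/2227) - 4758) = √((-27/494 + 1667/2227) - 4758) = √(763369/1100138 - 4758) = √(-5233693235/1100138) = I*√5757784808166430/1100138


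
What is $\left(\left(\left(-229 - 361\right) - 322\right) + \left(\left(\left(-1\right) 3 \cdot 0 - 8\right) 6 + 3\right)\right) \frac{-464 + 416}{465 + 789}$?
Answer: $\frac{696}{19} \approx 36.632$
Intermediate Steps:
$\left(\left(\left(-229 - 361\right) - 322\right) + \left(\left(\left(-1\right) 3 \cdot 0 - 8\right) 6 + 3\right)\right) \frac{-464 + 416}{465 + 789} = \left(\left(-590 - 322\right) + \left(\left(\left(-3\right) 0 - 8\right) 6 + 3\right)\right) \left(- \frac{48}{1254}\right) = \left(-912 + \left(\left(0 - 8\right) 6 + 3\right)\right) \left(\left(-48\right) \frac{1}{1254}\right) = \left(-912 + \left(\left(-8\right) 6 + 3\right)\right) \left(- \frac{8}{209}\right) = \left(-912 + \left(-48 + 3\right)\right) \left(- \frac{8}{209}\right) = \left(-912 - 45\right) \left(- \frac{8}{209}\right) = \left(-957\right) \left(- \frac{8}{209}\right) = \frac{696}{19}$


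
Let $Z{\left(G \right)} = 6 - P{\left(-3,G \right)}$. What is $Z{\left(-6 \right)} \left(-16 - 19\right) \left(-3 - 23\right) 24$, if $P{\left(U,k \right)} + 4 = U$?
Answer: $283920$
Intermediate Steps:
$P{\left(U,k \right)} = -4 + U$
$Z{\left(G \right)} = 13$ ($Z{\left(G \right)} = 6 - \left(-4 - 3\right) = 6 - -7 = 6 + 7 = 13$)
$Z{\left(-6 \right)} \left(-16 - 19\right) \left(-3 - 23\right) 24 = 13 \left(-16 - 19\right) \left(-3 - 23\right) 24 = 13 \left(\left(-35\right) \left(-26\right)\right) 24 = 13 \cdot 910 \cdot 24 = 11830 \cdot 24 = 283920$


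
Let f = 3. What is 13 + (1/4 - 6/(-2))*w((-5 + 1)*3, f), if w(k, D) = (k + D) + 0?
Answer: -65/4 ≈ -16.250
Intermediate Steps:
w(k, D) = D + k (w(k, D) = (D + k) + 0 = D + k)
13 + (1/4 - 6/(-2))*w((-5 + 1)*3, f) = 13 + (1/4 - 6/(-2))*(3 + (-5 + 1)*3) = 13 + (1*(¼) - 6*(-½))*(3 - 4*3) = 13 + (¼ + 3)*(3 - 12) = 13 + (13/4)*(-9) = 13 - 117/4 = -65/4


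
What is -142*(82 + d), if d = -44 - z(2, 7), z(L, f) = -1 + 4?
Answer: -4970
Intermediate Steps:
z(L, f) = 3
d = -47 (d = -44 - 1*3 = -44 - 3 = -47)
-142*(82 + d) = -142*(82 - 47) = -142*35 = -4970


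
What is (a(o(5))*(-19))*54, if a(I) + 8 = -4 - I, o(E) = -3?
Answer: 9234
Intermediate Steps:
a(I) = -12 - I (a(I) = -8 + (-4 - I) = -12 - I)
(a(o(5))*(-19))*54 = ((-12 - 1*(-3))*(-19))*54 = ((-12 + 3)*(-19))*54 = -9*(-19)*54 = 171*54 = 9234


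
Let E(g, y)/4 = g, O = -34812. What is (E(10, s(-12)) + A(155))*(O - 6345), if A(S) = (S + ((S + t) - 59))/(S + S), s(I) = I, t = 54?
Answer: -104579937/62 ≈ -1.6868e+6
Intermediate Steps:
E(g, y) = 4*g
A(S) = (-5 + 2*S)/(2*S) (A(S) = (S + ((S + 54) - 59))/(S + S) = (S + ((54 + S) - 59))/((2*S)) = (S + (-5 + S))*(1/(2*S)) = (-5 + 2*S)*(1/(2*S)) = (-5 + 2*S)/(2*S))
(E(10, s(-12)) + A(155))*(O - 6345) = (4*10 + (-5/2 + 155)/155)*(-34812 - 6345) = (40 + (1/155)*(305/2))*(-41157) = (40 + 61/62)*(-41157) = (2541/62)*(-41157) = -104579937/62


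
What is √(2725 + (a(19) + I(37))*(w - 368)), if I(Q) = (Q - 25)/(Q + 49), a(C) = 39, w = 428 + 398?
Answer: √38183527/43 ≈ 143.70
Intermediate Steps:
w = 826
I(Q) = (-25 + Q)/(49 + Q)
√(2725 + (a(19) + I(37))*(w - 368)) = √(2725 + (39 + (-25 + 37)/(49 + 37))*(826 - 368)) = √(2725 + (39 + 12/86)*458) = √(2725 + (39 + (1/86)*12)*458) = √(2725 + (39 + 6/43)*458) = √(2725 + (1683/43)*458) = √(2725 + 770814/43) = √(887989/43) = √38183527/43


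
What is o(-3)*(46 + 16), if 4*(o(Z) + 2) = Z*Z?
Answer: 31/2 ≈ 15.500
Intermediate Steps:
o(Z) = -2 + Z²/4 (o(Z) = -2 + (Z*Z)/4 = -2 + Z²/4)
o(-3)*(46 + 16) = (-2 + (¼)*(-3)²)*(46 + 16) = (-2 + (¼)*9)*62 = (-2 + 9/4)*62 = (¼)*62 = 31/2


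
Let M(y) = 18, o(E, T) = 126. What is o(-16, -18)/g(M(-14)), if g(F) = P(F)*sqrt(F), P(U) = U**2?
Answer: 7*sqrt(2)/108 ≈ 0.091662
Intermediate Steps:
g(F) = F**(5/2) (g(F) = F**2*sqrt(F) = F**(5/2))
o(-16, -18)/g(M(-14)) = 126/(18**(5/2)) = 126/((972*sqrt(2))) = 126*(sqrt(2)/1944) = 7*sqrt(2)/108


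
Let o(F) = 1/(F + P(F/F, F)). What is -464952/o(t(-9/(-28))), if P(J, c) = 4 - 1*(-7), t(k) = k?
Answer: -36847446/7 ≈ -5.2639e+6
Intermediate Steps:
P(J, c) = 11 (P(J, c) = 4 + 7 = 11)
o(F) = 1/(11 + F) (o(F) = 1/(F + 11) = 1/(11 + F))
-464952/o(t(-9/(-28))) = -464952/(1/(11 - 9/(-28))) = -464952/(1/(11 - 9*(-1/28))) = -464952/(1/(11 + 9/28)) = -464952/(1/(317/28)) = -464952/28/317 = -464952*317/28 = -36847446/7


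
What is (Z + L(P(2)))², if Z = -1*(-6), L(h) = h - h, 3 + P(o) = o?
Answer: 36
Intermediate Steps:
P(o) = -3 + o
L(h) = 0
Z = 6
(Z + L(P(2)))² = (6 + 0)² = 6² = 36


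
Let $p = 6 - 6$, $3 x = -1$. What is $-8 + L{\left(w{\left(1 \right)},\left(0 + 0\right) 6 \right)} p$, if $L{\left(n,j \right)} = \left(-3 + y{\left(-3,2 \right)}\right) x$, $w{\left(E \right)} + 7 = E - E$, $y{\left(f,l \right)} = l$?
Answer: $-8$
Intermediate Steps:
$x = - \frac{1}{3}$ ($x = \frac{1}{3} \left(-1\right) = - \frac{1}{3} \approx -0.33333$)
$w{\left(E \right)} = -7$ ($w{\left(E \right)} = -7 + \left(E - E\right) = -7 + 0 = -7$)
$p = 0$ ($p = 6 - 6 = 0$)
$L{\left(n,j \right)} = \frac{1}{3}$ ($L{\left(n,j \right)} = \left(-3 + 2\right) \left(- \frac{1}{3}\right) = \left(-1\right) \left(- \frac{1}{3}\right) = \frac{1}{3}$)
$-8 + L{\left(w{\left(1 \right)},\left(0 + 0\right) 6 \right)} p = -8 + \frac{1}{3} \cdot 0 = -8 + 0 = -8$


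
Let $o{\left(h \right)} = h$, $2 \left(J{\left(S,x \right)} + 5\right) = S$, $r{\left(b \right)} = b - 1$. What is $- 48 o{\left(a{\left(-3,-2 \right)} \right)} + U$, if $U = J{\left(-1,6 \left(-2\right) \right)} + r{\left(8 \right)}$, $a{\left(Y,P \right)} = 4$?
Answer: $- \frac{381}{2} \approx -190.5$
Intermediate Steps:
$r{\left(b \right)} = -1 + b$ ($r{\left(b \right)} = b - 1 = -1 + b$)
$J{\left(S,x \right)} = -5 + \frac{S}{2}$
$U = \frac{3}{2}$ ($U = \left(-5 + \frac{1}{2} \left(-1\right)\right) + \left(-1 + 8\right) = \left(-5 - \frac{1}{2}\right) + 7 = - \frac{11}{2} + 7 = \frac{3}{2} \approx 1.5$)
$- 48 o{\left(a{\left(-3,-2 \right)} \right)} + U = \left(-48\right) 4 + \frac{3}{2} = -192 + \frac{3}{2} = - \frac{381}{2}$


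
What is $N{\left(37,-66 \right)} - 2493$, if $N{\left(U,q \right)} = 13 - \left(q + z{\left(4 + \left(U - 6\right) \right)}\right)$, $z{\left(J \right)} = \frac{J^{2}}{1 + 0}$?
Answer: $-3639$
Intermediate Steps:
$z{\left(J \right)} = J^{2}$ ($z{\left(J \right)} = \frac{J^{2}}{1} = 1 J^{2} = J^{2}$)
$N{\left(U,q \right)} = 13 - q - \left(-2 + U\right)^{2}$ ($N{\left(U,q \right)} = 13 - \left(q + \left(4 + \left(U - 6\right)\right)^{2}\right) = 13 - \left(q + \left(4 + \left(-6 + U\right)\right)^{2}\right) = 13 - \left(q + \left(-2 + U\right)^{2}\right) = 13 - q - \left(-2 + U\right)^{2}$)
$N{\left(37,-66 \right)} - 2493 = \left(13 - -66 - \left(-2 + 37\right)^{2}\right) - 2493 = \left(13 + 66 - 35^{2}\right) - 2493 = \left(13 + 66 - 1225\right) - 2493 = -1146 - 2493 = -3639$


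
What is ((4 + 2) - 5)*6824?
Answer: 6824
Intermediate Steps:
((4 + 2) - 5)*6824 = (6 - 5)*6824 = 1*6824 = 6824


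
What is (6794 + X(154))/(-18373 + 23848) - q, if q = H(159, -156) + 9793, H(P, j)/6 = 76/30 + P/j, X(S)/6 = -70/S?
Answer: -15346651891/1565850 ≈ -9800.8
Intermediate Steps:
X(S) = -420/S (X(S) = 6*(-70/S) = -420/S)
H(P, j) = 76/5 + 6*P/j (H(P, j) = 6*(76/30 + P/j) = 6*(76*(1/30) + P/j) = 6*(38/15 + P/j) = 76/5 + 6*P/j)
q = 1274271/130 (q = (76/5 + 6*159/(-156)) + 9793 = (76/5 + 6*159*(-1/156)) + 9793 = (76/5 - 159/26) + 9793 = 1181/130 + 9793 = 1274271/130 ≈ 9802.1)
(6794 + X(154))/(-18373 + 23848) - q = (6794 - 420/154)/(-18373 + 23848) - 1*1274271/130 = (6794 - 420*1/154)/5475 - 1274271/130 = (6794 - 30/11)*(1/5475) - 1274271/130 = (74704/11)*(1/5475) - 1274271/130 = 74704/60225 - 1274271/130 = -15346651891/1565850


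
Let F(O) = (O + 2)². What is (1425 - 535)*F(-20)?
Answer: 288360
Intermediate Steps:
F(O) = (2 + O)²
(1425 - 535)*F(-20) = (1425 - 535)*(2 - 20)² = 890*(-18)² = 890*324 = 288360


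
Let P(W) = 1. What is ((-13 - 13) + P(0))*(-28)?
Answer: 700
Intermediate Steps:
((-13 - 13) + P(0))*(-28) = ((-13 - 13) + 1)*(-28) = (-26 + 1)*(-28) = -25*(-28) = 700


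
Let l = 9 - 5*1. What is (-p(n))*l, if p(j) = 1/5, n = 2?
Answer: -4/5 ≈ -0.80000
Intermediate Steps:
p(j) = 1/5
l = 4 (l = 9 - 5 = 4)
(-p(n))*l = -1*1/5*4 = -1/5*4 = -4/5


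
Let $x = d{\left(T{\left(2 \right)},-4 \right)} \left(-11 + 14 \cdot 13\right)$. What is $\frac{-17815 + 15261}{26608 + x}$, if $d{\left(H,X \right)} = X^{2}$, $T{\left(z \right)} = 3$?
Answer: $- \frac{1277}{14672} \approx -0.087036$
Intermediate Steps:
$x = 2736$ ($x = \left(-4\right)^{2} \left(-11 + 14 \cdot 13\right) = 16 \left(-11 + 182\right) = 16 \cdot 171 = 2736$)
$\frac{-17815 + 15261}{26608 + x} = \frac{-17815 + 15261}{26608 + 2736} = - \frac{2554}{29344} = \left(-2554\right) \frac{1}{29344} = - \frac{1277}{14672}$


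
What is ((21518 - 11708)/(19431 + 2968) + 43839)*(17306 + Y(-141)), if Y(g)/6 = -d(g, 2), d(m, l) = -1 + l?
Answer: 16987900578300/22399 ≈ 7.5842e+8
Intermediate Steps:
Y(g) = -6 (Y(g) = 6*(-(-1 + 2)) = 6*(-1*1) = 6*(-1) = -6)
((21518 - 11708)/(19431 + 2968) + 43839)*(17306 + Y(-141)) = ((21518 - 11708)/(19431 + 2968) + 43839)*(17306 - 6) = (9810/22399 + 43839)*17300 = (981959571/22399)*17300 = 16987900578300/22399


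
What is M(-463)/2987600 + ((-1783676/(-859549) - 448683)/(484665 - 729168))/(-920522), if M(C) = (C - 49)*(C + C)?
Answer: 818929419789450351559/5160519602325898029450 ≈ 0.15869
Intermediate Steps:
M(C) = 2*C*(-49 + C) (M(C) = (-49 + C)*(2*C) = 2*C*(-49 + C))
M(-463)/2987600 + ((-1783676/(-859549) - 448683)/(484665 - 729168))/(-920522) = (2*(-463)*(-49 - 463))/2987600 + ((-1783676/(-859549) - 448683)/(484665 - 729168))/(-920522) = (2*(-463)*(-512))*(1/2987600) + ((-1783676*(-1/859549) - 448683)/(-244503))*(-1/920522) = 474112*(1/2987600) + ((1783676/859549 - 448683)*(-1/244503))*(-1/920522) = 29632/186725 - 385663240291/859549*(-1/244503)*(-1/920522) = 29632/186725 + (55094748613/30023187021)*(-1/920522) = 29632/186725 - 55094748613/27637004162944962 = 818929419789450351559/5160519602325898029450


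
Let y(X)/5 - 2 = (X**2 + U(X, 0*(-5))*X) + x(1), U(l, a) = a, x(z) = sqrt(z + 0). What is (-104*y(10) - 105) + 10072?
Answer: -43593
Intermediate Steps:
x(z) = sqrt(z)
y(X) = 15 + 5*X**2 (y(X) = 10 + 5*((X**2 + (0*(-5))*X) + sqrt(1)) = 10 + 5*((X**2 + 0*X) + 1) = 10 + 5*((X**2 + 0) + 1) = 10 + 5*(X**2 + 1) = 10 + 5*(1 + X**2) = 10 + (5 + 5*X**2) = 15 + 5*X**2)
(-104*y(10) - 105) + 10072 = (-104*(15 + 5*10**2) - 105) + 10072 = (-104*(15 + 5*100) - 105) + 10072 = (-104*(15 + 500) - 105) + 10072 = (-104*515 - 105) + 10072 = (-53560 - 105) + 10072 = -53665 + 10072 = -43593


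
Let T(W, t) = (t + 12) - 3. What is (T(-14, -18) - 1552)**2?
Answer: 2436721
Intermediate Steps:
T(W, t) = 9 + t (T(W, t) = (12 + t) - 3 = 9 + t)
(T(-14, -18) - 1552)**2 = ((9 - 18) - 1552)**2 = (-9 - 1552)**2 = (-1561)**2 = 2436721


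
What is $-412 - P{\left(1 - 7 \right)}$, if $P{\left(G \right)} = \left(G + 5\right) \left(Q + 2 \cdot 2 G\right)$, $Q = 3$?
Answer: $-433$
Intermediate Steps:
$P{\left(G \right)} = \left(3 + 4 G\right) \left(5 + G\right)$ ($P{\left(G \right)} = \left(G + 5\right) \left(3 + 2 \cdot 2 G\right) = \left(5 + G\right) \left(3 + 4 G\right) = \left(3 + 4 G\right) \left(5 + G\right)$)
$-412 - P{\left(1 - 7 \right)} = -412 - \left(15 + 4 \left(1 - 7\right)^{2} + 23 \left(1 - 7\right)\right) = -412 - \left(15 + 4 \left(-6\right)^{2} + 23 \left(-6\right)\right) = -412 - \left(15 + 4 \cdot 36 - 138\right) = -412 - \left(15 + 144 - 138\right) = -412 - 21 = -433$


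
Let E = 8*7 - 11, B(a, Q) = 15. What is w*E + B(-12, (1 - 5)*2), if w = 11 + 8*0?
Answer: 510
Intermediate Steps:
w = 11 (w = 11 + 0 = 11)
E = 45 (E = 56 - 11 = 45)
w*E + B(-12, (1 - 5)*2) = 11*45 + 15 = 495 + 15 = 510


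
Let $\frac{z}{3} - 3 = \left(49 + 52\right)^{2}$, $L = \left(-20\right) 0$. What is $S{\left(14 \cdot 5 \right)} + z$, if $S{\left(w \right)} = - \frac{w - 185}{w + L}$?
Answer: $\frac{428591}{14} \approx 30614.0$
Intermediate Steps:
$L = 0$
$S{\left(w \right)} = - \frac{-185 + w}{w}$ ($S{\left(w \right)} = - \frac{w - 185}{w + 0} = - \frac{-185 + w}{w}$)
$z = 30612$ ($z = 9 + 3 \left(49 + 52\right)^{2} = 9 + 3 \cdot 101^{2} = 9 + 3 \cdot 10201 = 9 + 30603 = 30612$)
$S{\left(14 \cdot 5 \right)} + z = \frac{185 - 14 \cdot 5}{14 \cdot 5} + 30612 = \frac{185 - 70}{70} + 30612 = \frac{1}{70} \cdot 115 + 30612 = \frac{23}{14} + 30612 = \frac{428591}{14}$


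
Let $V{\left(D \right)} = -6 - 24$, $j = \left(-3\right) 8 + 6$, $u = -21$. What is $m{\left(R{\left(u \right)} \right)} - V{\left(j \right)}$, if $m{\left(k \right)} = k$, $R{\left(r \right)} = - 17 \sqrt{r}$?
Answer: $30 - 17 i \sqrt{21} \approx 30.0 - 77.904 i$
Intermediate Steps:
$j = -18$ ($j = -24 + 6 = -18$)
$V{\left(D \right)} = -30$ ($V{\left(D \right)} = -6 - 24 = -30$)
$m{\left(R{\left(u \right)} \right)} - V{\left(j \right)} = - 17 \sqrt{-21} - -30 = - 17 i \sqrt{21} + 30 = 30 - 17 i \sqrt{21}$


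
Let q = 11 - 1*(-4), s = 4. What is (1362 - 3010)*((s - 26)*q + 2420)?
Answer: -3444320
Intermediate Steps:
q = 15 (q = 11 + 4 = 15)
(1362 - 3010)*((s - 26)*q + 2420) = (1362 - 3010)*((4 - 26)*15 + 2420) = -1648*(-22*15 + 2420) = -1648*(-330 + 2420) = -1648*2090 = -3444320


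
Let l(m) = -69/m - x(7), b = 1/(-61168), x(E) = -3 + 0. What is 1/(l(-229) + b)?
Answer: 14007472/46242779 ≈ 0.30291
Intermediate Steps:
x(E) = -3
b = -1/61168 ≈ -1.6348e-5
l(m) = 3 - 69/m (l(m) = -69/m - 1*(-3) = -69/m + 3 = 3 - 69/m)
1/(l(-229) + b) = 1/((3 - 69/(-229)) - 1/61168) = 1/((3 - 69*(-1/229)) - 1/61168) = 1/((3 + 69/229) - 1/61168) = 1/(756/229 - 1/61168) = 1/(46242779/14007472) = 14007472/46242779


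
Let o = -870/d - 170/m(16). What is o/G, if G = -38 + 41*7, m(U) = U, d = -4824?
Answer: -16795/400392 ≈ -0.041946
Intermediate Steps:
G = 249 (G = -38 + 287 = 249)
o = -16795/1608 (o = -870/(-4824) - 170/16 = -870*(-1/4824) - 170*1/16 = 145/804 - 85/8 = -16795/1608 ≈ -10.445)
o/G = -16795/1608/249 = -16795/1608*1/249 = -16795/400392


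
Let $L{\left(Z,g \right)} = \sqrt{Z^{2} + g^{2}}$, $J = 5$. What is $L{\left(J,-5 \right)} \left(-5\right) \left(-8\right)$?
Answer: $200 \sqrt{2} \approx 282.84$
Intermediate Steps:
$L{\left(J,-5 \right)} \left(-5\right) \left(-8\right) = \sqrt{5^{2} + \left(-5\right)^{2}} \left(-5\right) \left(-8\right) = \sqrt{25 + 25} \left(-5\right) \left(-8\right) = \sqrt{50} \left(-5\right) \left(-8\right) = 5 \sqrt{2} \left(-5\right) \left(-8\right) = - 25 \sqrt{2} \left(-8\right) = 200 \sqrt{2}$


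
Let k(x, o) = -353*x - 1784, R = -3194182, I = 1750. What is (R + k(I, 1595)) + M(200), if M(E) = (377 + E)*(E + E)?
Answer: -3582916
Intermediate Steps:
k(x, o) = -1784 - 353*x
M(E) = 2*E*(377 + E) (M(E) = (377 + E)*(2*E) = 2*E*(377 + E))
(R + k(I, 1595)) + M(200) = (-3194182 + (-1784 - 353*1750)) + 2*200*(377 + 200) = (-3194182 + (-1784 - 617750)) + 2*200*577 = (-3194182 - 619534) + 230800 = -3813716 + 230800 = -3582916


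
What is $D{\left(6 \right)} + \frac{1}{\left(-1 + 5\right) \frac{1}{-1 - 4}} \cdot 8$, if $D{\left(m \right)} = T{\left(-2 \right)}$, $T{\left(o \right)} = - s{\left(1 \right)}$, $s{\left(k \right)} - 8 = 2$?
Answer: $-20$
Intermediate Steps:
$s{\left(k \right)} = 10$ ($s{\left(k \right)} = 8 + 2 = 10$)
$T{\left(o \right)} = -10$ ($T{\left(o \right)} = \left(-1\right) 10 = -10$)
$D{\left(m \right)} = -10$
$D{\left(6 \right)} + \frac{1}{\left(-1 + 5\right) \frac{1}{-1 - 4}} \cdot 8 = -10 + \frac{1}{\left(-1 + 5\right) \frac{1}{-1 - 4}} \cdot 8 = -10 + \frac{1}{4 \frac{1}{-5}} \cdot 8 = -10 + \frac{1}{4 \left(- \frac{1}{5}\right)} 8 = -10 + \frac{1}{- \frac{4}{5}} \cdot 8 = -10 - 10 = -20$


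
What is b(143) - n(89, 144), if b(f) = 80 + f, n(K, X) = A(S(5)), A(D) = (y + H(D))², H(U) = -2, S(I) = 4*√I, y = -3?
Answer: 198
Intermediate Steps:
A(D) = 25 (A(D) = (-3 - 2)² = (-5)² = 25)
n(K, X) = 25
b(143) - n(89, 144) = (80 + 143) - 1*25 = 223 - 25 = 198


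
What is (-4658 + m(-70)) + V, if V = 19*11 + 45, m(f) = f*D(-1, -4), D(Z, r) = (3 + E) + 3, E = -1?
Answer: -4754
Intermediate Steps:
D(Z, r) = 5 (D(Z, r) = (3 - 1) + 3 = 2 + 3 = 5)
m(f) = 5*f (m(f) = f*5 = 5*f)
V = 254 (V = 209 + 45 = 254)
(-4658 + m(-70)) + V = (-4658 + 5*(-70)) + 254 = (-4658 - 350) + 254 = -5008 + 254 = -4754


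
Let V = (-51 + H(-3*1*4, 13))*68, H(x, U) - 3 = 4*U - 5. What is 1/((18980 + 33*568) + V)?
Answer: 1/37656 ≈ 2.6556e-5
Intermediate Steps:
H(x, U) = -2 + 4*U (H(x, U) = 3 + (4*U - 5) = 3 + (-5 + 4*U) = -2 + 4*U)
V = -68 (V = (-51 + (-2 + 4*13))*68 = (-51 + (-2 + 52))*68 = (-51 + 50)*68 = -1*68 = -68)
1/((18980 + 33*568) + V) = 1/((18980 + 33*568) - 68) = 1/((18980 + 18744) - 68) = 1/(37724 - 68) = 1/37656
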